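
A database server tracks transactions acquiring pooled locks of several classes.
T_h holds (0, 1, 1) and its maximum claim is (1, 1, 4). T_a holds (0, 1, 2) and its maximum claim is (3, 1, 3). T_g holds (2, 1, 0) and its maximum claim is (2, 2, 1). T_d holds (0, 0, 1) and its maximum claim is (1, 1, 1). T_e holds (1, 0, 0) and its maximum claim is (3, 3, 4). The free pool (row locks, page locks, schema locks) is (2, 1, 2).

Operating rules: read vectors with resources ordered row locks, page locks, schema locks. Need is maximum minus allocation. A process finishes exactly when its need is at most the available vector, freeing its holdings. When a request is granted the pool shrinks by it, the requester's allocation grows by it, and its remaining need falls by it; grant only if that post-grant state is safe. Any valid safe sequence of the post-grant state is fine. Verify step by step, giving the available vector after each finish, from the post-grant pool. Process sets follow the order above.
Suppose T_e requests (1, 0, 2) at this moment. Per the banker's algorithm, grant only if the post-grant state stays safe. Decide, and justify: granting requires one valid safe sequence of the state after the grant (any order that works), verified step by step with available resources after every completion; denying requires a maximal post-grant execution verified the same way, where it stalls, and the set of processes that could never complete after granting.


GRANT — the state after the grant stays safe, e.g. via T_d, T_g, T_a, T_h, T_e.
Key observation: after the grant the pool drops to (1, 1, 0), which still lets T_d finish first and unwind the rest.
Check on the post-grant state, step by step:
  pool = (1, 1, 0)
  run T_d (needs (1, 1, 0), free (1, 1, 0)); after release of (0, 0, 1) the pool is (1, 1, 1)
  run T_g (needs (0, 1, 1), free (1, 1, 1)); after release of (2, 1, 0) the pool is (3, 2, 1)
  run T_a (needs (3, 0, 1), free (3, 2, 1)); after release of (0, 1, 2) the pool is (3, 3, 3)
  run T_h (needs (1, 0, 3), free (3, 3, 3)); after release of (0, 1, 1) the pool is (3, 4, 4)
  run T_e (needs (1, 3, 2), free (3, 4, 4)); after release of (2, 0, 2) the pool is (5, 4, 6)


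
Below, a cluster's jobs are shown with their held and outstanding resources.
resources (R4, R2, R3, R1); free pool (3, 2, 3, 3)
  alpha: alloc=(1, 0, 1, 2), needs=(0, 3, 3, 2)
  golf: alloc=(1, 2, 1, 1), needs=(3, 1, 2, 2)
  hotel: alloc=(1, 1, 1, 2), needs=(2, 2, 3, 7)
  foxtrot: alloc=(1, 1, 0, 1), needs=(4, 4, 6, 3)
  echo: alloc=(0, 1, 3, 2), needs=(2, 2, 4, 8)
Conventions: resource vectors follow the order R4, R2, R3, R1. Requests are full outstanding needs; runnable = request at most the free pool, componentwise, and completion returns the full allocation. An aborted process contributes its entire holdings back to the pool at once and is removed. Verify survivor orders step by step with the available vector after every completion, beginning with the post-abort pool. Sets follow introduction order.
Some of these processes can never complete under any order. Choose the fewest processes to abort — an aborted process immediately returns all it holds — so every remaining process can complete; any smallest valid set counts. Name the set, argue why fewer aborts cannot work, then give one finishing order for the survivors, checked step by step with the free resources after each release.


The answer: abort echo.
Key observation: hotel was stuck for good until echo gave back (0, 1, 3, 2); in the order shown it finishes at step 2.
No smaller set exists: with zero aborts the deadlock remains.
The survivors complete as alpha, hotel, foxtrot, golf. Walking it through (starting from the post-abort pool):
  pool = (3, 3, 6, 5)
  alpha needs (0, 3, 3, 2) <= (3, 3, 6, 5) -> finishes; pool += (1, 0, 1, 2) = (4, 3, 7, 7)
  hotel needs (2, 2, 3, 7) <= (4, 3, 7, 7) -> finishes; pool += (1, 1, 1, 2) = (5, 4, 8, 9)
  foxtrot needs (4, 4, 6, 3) <= (5, 4, 8, 9) -> finishes; pool += (1, 1, 0, 1) = (6, 5, 8, 10)
  golf needs (3, 1, 2, 2) <= (6, 5, 8, 10) -> finishes; pool += (1, 2, 1, 1) = (7, 7, 9, 11)


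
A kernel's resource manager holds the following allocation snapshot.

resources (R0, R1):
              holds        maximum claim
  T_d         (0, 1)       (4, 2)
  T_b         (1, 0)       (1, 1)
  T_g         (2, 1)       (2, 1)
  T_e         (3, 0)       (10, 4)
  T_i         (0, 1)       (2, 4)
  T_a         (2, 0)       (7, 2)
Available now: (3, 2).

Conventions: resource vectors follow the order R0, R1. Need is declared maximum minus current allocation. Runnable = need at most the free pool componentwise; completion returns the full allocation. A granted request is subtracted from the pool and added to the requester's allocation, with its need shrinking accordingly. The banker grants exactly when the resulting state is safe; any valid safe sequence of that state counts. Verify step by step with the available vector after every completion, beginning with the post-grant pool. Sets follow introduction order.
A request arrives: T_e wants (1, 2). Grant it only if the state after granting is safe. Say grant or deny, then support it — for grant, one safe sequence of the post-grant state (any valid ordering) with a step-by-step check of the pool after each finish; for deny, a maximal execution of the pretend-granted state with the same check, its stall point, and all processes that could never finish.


GRANT. The post-grant state is safe; one safe sequence: T_g, T_d, T_b, T_a, T_e, T_i.
Key observation: (2, 0) free after granting still covers T_g first, and each release covers the next.
Check on the post-grant state, step by step:
  pool = (2, 0)
  T_g: need (0, 0) fits (2, 0); releases (2, 1), pool now (4, 1)
  T_d: need (4, 1) fits (4, 1); releases (0, 1), pool now (4, 2)
  T_b: need (0, 1) fits (4, 2); releases (1, 0), pool now (5, 2)
  T_a: need (5, 2) fits (5, 2); releases (2, 0), pool now (7, 2)
  T_e: need (6, 2) fits (7, 2); releases (4, 2), pool now (11, 4)
  T_i: need (2, 3) fits (11, 4); releases (0, 1), pool now (11, 5)


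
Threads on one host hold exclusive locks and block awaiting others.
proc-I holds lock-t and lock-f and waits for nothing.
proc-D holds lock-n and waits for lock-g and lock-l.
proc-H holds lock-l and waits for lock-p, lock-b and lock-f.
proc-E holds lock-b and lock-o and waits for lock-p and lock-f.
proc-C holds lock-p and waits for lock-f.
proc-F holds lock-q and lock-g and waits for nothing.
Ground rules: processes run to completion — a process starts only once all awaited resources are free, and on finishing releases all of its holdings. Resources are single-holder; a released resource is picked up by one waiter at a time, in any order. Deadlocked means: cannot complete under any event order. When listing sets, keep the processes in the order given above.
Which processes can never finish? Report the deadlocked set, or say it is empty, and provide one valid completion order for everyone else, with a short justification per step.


Nothing here is deadlocked.
Key observation: the waits form no ring: some process can always run, and its releases unblock the others one by one.
One completion order for the rest: proc-I, proc-C, proc-F, proc-E, proc-H, proc-D.
Verifying each step:
  proc-I: no waits; runs immediately, freeing lock-t and lock-f
  proc-C: everything it awaited (lock-f) is free; runs, freeing lock-p
  proc-F: no waits; runs immediately, freeing lock-q and lock-g
  proc-E: everything it awaited (lock-p and lock-f) is free; runs, freeing lock-b and lock-o
  proc-H: everything it awaited (lock-p, lock-b and lock-f) is free; runs, freeing lock-l
  proc-D: everything it awaited (lock-g and lock-l) is free; runs, freeing lock-n


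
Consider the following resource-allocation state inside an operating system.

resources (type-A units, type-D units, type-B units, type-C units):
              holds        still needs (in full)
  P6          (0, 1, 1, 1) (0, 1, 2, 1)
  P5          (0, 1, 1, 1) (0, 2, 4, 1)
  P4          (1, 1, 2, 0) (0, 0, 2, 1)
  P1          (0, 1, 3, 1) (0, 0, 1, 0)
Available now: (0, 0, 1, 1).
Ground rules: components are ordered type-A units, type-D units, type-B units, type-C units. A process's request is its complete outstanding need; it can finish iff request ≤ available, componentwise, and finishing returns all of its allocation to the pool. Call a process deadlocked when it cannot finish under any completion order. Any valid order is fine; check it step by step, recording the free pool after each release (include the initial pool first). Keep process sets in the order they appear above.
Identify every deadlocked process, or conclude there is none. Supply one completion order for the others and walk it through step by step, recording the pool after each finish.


Nothing here is deadlocked.
Key observation: no deadlock: P1 fits now, and the freed resources carry the rest through.
A valid finishing order for the others: P1, P6, P4, P5. Check, step by step:
  pool = (0, 0, 1, 1)
  P1 needs (0, 0, 1, 0) <= (0, 0, 1, 1) -> finishes; pool += (0, 1, 3, 1) = (0, 1, 4, 2)
  P6 needs (0, 1, 2, 1) <= (0, 1, 4, 2) -> finishes; pool += (0, 1, 1, 1) = (0, 2, 5, 3)
  P4 needs (0, 0, 2, 1) <= (0, 2, 5, 3) -> finishes; pool += (1, 1, 2, 0) = (1, 3, 7, 3)
  P5 needs (0, 2, 4, 1) <= (1, 3, 7, 3) -> finishes; pool += (0, 1, 1, 1) = (1, 4, 8, 4)


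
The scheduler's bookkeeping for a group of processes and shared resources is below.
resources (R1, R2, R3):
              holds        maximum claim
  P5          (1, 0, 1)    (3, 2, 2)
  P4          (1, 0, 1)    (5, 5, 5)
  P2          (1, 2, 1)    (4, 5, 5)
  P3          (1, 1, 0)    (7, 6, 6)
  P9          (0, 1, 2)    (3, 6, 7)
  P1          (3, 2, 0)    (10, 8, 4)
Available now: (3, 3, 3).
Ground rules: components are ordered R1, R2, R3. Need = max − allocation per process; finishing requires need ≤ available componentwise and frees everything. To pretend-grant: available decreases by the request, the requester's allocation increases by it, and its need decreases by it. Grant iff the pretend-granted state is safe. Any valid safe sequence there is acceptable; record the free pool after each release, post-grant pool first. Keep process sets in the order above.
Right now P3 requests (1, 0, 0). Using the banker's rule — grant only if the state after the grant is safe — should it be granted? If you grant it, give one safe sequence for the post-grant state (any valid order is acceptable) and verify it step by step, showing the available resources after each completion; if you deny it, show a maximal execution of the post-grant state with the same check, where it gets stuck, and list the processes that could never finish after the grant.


GRANT: granting preserves safety; a valid post-grant sequence is P5, P2, P4, P9, P3, P1.
Key observation: with (2, 3, 3) left after the transfer, P5 can run at once — the state stays safe.
Step-by-step check of the post-grant state:
  pool = (2, 3, 3)
  P5 needs (2, 2, 1) <= (2, 3, 3) -> finishes; pool += (1, 0, 1) = (3, 3, 4)
  P2 needs (3, 3, 4) <= (3, 3, 4) -> finishes; pool += (1, 2, 1) = (4, 5, 5)
  P4 needs (4, 5, 4) <= (4, 5, 5) -> finishes; pool += (1, 0, 1) = (5, 5, 6)
  P9 needs (3, 5, 5) <= (5, 5, 6) -> finishes; pool += (0, 1, 2) = (5, 6, 8)
  P3 needs (5, 5, 6) <= (5, 6, 8) -> finishes; pool += (2, 1, 0) = (7, 7, 8)
  P1 needs (7, 6, 4) <= (7, 7, 8) -> finishes; pool += (3, 2, 0) = (10, 9, 8)


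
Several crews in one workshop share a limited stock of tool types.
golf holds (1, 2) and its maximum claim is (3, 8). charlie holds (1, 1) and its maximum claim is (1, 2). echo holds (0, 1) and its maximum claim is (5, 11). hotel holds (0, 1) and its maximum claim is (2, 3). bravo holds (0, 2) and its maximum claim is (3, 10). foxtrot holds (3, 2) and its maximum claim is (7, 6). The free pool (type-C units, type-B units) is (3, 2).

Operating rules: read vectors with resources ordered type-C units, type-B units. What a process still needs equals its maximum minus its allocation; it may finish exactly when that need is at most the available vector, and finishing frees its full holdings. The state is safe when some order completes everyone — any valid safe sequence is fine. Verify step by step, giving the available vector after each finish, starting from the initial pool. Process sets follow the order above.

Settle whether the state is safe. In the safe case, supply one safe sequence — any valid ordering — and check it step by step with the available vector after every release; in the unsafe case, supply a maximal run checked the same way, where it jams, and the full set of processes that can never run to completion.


The state is SAFE; one workable sequence: hotel, charlie, foxtrot, golf, bravo, echo.
Key observation: at hotel the run first touches a limit — (2, 2) against (3, 2), exact on a resource it actually requests.
Step-by-step check:
  pool = (3, 2)
  hotel needs (2, 2) <= (3, 2) -> finishes; pool += (0, 1) = (3, 3)
  charlie needs (0, 1) <= (3, 3) -> finishes; pool += (1, 1) = (4, 4)
  foxtrot needs (4, 4) <= (4, 4) -> finishes; pool += (3, 2) = (7, 6)
  golf needs (2, 6) <= (7, 6) -> finishes; pool += (1, 2) = (8, 8)
  bravo needs (3, 8) <= (8, 8) -> finishes; pool += (0, 2) = (8, 10)
  echo needs (5, 10) <= (8, 10) -> finishes; pool += (0, 1) = (8, 11)


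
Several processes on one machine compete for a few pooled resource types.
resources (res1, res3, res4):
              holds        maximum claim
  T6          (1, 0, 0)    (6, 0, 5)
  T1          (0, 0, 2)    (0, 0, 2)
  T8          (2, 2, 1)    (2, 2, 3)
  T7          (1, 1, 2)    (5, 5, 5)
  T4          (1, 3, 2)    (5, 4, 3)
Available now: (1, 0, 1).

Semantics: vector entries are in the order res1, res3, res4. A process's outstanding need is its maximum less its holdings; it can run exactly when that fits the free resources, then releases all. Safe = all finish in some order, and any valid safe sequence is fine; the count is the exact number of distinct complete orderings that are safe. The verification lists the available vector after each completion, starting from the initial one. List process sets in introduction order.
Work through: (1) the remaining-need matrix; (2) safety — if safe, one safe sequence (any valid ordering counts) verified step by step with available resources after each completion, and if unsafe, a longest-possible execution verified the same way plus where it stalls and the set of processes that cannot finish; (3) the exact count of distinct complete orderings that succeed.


(1) Need matrix, components ordered res1, res3, res4:
  T6: (5, 0, 5)
  T1: (0, 0, 0)
  T8: (0, 0, 2)
  T7: (4, 4, 3)
  T4: (4, 1, 1)
(2) The state is UNSAFE.
Key observation: even finishing T1, T8 leaves just (3, 2, 4) free — too little res1 for any of the remaining processes.
Going as far as possible: T1, T8; after that, nothing fits. Verifying each step:
  pool = (1, 0, 1)
  run T1 (needs (0, 0, 0), free (1, 0, 1)); after release of (0, 0, 2) the pool is (1, 0, 3)
  run T8 (needs (0, 0, 2), free (1, 0, 3)); after release of (2, 2, 1) the pool is (3, 2, 4)
  blocked: T6 wants (5, 0, 5), pool (3, 2, 4) — not enough res1 and res4
  blocked: T7 wants (4, 4, 3), pool (3, 2, 4) — not enough res1 and res3
  blocked: T4 wants (4, 1, 1), pool (3, 2, 4) — not enough res1
Never able to finish: T6, T7 and T4.
(3) Precisely 0 of the possible complete orderings are safe sequences.


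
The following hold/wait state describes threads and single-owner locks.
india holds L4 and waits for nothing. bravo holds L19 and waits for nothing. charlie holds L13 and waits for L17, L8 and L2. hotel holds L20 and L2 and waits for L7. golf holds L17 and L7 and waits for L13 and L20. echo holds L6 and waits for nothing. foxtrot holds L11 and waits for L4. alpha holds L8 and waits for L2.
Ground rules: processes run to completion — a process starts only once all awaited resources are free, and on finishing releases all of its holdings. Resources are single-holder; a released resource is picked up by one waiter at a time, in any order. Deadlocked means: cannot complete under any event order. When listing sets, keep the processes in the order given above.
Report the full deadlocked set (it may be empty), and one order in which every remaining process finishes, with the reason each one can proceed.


Deadlocked set: charlie, hotel, golf and alpha.
Key observation: the cycle charlie -> hotel -> golf -> charlie can never break — each member waits on the next; alpha is caught in further circular waits.
The rest can finish in the order india, echo, foxtrot, bravo.
Walking it through:
  india waits on nothing -> runs at once and releases L4
  echo waits on nothing -> runs at once and releases L6
  foxtrot waits on L4 — all released -> runs and releases L11
  bravo waits on nothing -> runs at once and releases L19


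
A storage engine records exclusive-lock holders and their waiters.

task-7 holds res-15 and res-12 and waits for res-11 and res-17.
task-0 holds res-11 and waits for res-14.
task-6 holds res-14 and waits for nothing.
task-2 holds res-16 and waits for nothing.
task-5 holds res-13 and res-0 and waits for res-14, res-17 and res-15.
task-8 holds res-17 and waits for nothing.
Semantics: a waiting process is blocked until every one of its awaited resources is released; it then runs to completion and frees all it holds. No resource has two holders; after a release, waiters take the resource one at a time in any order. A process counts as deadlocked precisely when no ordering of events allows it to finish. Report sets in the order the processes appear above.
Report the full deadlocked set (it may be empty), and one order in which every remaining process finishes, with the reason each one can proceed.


The deadlocked set is empty.
Key observation: the waits form no ring: some process can always run, and its releases unblock the others one by one.
The rest can finish in the order task-6, task-8, task-2, task-0, task-7, task-5.
Walking it through:
  task-6: no waits; runs immediately, freeing res-14
  task-8: no waits; runs immediately, freeing res-17
  task-2: no waits; runs immediately, freeing res-16
  run task-0 (all its waits — res-14 — are resolved); releases res-11
  run task-7 (all its waits — res-11 and res-17 — are resolved); releases res-15 and res-12
  run task-5 (all its waits — res-14, res-17 and res-15 — are resolved); releases res-13 and res-0


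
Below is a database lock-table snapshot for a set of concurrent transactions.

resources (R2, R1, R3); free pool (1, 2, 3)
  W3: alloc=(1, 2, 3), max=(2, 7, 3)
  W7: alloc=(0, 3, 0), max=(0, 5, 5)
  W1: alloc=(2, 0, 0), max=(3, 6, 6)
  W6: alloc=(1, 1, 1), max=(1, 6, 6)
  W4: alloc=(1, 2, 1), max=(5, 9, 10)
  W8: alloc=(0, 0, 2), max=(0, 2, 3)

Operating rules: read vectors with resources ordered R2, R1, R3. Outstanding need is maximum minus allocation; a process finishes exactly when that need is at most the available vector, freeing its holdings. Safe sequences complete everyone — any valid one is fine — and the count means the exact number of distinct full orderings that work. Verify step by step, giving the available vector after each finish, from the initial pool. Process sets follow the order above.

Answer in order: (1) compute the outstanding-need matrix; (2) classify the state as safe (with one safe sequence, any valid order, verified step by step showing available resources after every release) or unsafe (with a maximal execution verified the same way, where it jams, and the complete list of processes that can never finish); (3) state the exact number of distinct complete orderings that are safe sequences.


(1) Outstanding need per process (order R2, R1, R3):
  W3: (1, 5, 0)
  W7: (0, 2, 5)
  W1: (1, 6, 6)
  W6: (0, 5, 5)
  W4: (4, 7, 9)
  W8: (0, 2, 1)
(2) SAFE. One safe sequence: W8, W7, W3, W1, W6, W4.
Key observation: W8 is the earliest step where a requested resource binds exactly: need (0, 2, 1), pool (1, 2, 3) at its turn.
Step-by-step check:
  pool = (1, 2, 3)
  W8: need (0, 2, 1) fits (1, 2, 3); releases (0, 0, 2), pool now (1, 2, 5)
  W7: need (0, 2, 5) fits (1, 2, 5); releases (0, 3, 0), pool now (1, 5, 5)
  W3: need (1, 5, 0) fits (1, 5, 5); releases (1, 2, 3), pool now (2, 7, 8)
  W1: need (1, 6, 6) fits (2, 7, 8); releases (2, 0, 0), pool now (4, 7, 8)
  W6: need (0, 5, 5) fits (4, 7, 8); releases (1, 1, 1), pool now (5, 8, 9)
  W4: need (4, 7, 9) fits (5, 8, 9); releases (1, 2, 1), pool now (6, 10, 10)
(3) Precisely 4 of the possible complete orderings are safe sequences.


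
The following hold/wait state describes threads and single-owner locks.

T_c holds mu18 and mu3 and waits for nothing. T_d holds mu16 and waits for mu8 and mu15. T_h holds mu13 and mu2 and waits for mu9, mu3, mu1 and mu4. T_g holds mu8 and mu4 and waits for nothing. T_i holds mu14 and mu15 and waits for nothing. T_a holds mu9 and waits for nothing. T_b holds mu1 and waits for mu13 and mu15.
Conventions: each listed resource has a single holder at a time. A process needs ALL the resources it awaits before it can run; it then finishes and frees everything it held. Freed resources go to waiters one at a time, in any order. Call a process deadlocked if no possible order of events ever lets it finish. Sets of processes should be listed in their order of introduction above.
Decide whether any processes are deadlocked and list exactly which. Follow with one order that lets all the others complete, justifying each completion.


Deadlocked set: T_h and T_b.
Key observation: nobody on the ring T_h -> T_b -> T_h can start until another member finishes, which never happens; no other process is dragged down with it.
A valid finishing order for the others: T_g, T_i, T_a, T_c, T_d.
Verifying each step:
  run T_g (it waits on nothing); releases mu8 and mu4
  run T_i (it waits on nothing); releases mu14 and mu15
  run T_a (it waits on nothing); releases mu9
  run T_c (it waits on nothing); releases mu18 and mu3
  T_d waits on mu8 and mu15 — all released -> runs and releases mu16


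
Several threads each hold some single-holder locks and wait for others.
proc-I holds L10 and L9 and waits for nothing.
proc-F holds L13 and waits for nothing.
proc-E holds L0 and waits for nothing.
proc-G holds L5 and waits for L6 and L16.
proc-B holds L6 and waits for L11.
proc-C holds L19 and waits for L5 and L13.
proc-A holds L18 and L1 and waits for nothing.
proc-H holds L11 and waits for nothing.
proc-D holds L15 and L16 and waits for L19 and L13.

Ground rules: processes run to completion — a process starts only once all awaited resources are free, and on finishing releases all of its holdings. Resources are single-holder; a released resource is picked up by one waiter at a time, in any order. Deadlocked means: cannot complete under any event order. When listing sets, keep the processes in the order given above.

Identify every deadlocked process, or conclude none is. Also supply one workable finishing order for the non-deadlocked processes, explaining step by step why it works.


Deadlocked set: proc-G, proc-C and proc-D.
Key observation: the waits loop around proc-G -> proc-D -> proc-C -> proc-G with no way out; no other process is dragged down with it.
A valid finishing order for the others: proc-H, proc-I, proc-F, proc-E, proc-B, proc-A.
Verifying each step:
  proc-H: no waits; runs immediately, freeing L11
  proc-I: no waits; runs immediately, freeing L10 and L9
  proc-F: no waits; runs immediately, freeing L13
  proc-E: no waits; runs immediately, freeing L0
  run proc-B (all its waits — L11 — are resolved); releases L6
  proc-A: no waits; runs immediately, freeing L18 and L1


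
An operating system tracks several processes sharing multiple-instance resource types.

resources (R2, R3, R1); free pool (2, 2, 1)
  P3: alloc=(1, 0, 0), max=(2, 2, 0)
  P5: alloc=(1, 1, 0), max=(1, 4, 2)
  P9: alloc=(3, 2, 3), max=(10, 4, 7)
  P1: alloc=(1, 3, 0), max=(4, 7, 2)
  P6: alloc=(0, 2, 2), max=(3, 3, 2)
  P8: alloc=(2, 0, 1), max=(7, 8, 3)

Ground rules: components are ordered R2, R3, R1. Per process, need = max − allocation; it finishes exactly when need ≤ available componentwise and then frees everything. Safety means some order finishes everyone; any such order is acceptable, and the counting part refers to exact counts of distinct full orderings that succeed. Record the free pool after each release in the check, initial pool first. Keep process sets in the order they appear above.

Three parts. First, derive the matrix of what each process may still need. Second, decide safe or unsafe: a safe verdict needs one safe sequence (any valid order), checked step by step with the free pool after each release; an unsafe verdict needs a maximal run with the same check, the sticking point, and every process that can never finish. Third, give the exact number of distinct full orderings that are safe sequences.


(1) Need matrix, components ordered R2, R3, R1:
  P3: (1, 2, 0)
  P5: (0, 3, 2)
  P9: (7, 2, 4)
  P1: (3, 4, 2)
  P6: (3, 1, 0)
  P8: (5, 8, 2)
(2) The state is SAFE; one workable sequence: P3, P6, P1, P5, P8, P9.
Key observation: P3 is the earliest step where a requested resource binds exactly: need (1, 2, 0), pool (2, 2, 1) at its turn.
Step-by-step check:
  pool = (2, 2, 1)
  P3 needs (1, 2, 0) <= (2, 2, 1) -> finishes; pool += (1, 0, 0) = (3, 2, 1)
  P6 needs (3, 1, 0) <= (3, 2, 1) -> finishes; pool += (0, 2, 2) = (3, 4, 3)
  P1 needs (3, 4, 2) <= (3, 4, 3) -> finishes; pool += (1, 3, 0) = (4, 7, 3)
  P5 needs (0, 3, 2) <= (4, 7, 3) -> finishes; pool += (1, 1, 0) = (5, 8, 3)
  P8 needs (5, 8, 2) <= (5, 8, 3) -> finishes; pool += (2, 0, 1) = (7, 8, 4)
  P9 needs (7, 2, 4) <= (7, 8, 4) -> finishes; pool += (3, 2, 3) = (10, 10, 7)
(3) Precisely 2 of the possible complete orderings are safe sequences.


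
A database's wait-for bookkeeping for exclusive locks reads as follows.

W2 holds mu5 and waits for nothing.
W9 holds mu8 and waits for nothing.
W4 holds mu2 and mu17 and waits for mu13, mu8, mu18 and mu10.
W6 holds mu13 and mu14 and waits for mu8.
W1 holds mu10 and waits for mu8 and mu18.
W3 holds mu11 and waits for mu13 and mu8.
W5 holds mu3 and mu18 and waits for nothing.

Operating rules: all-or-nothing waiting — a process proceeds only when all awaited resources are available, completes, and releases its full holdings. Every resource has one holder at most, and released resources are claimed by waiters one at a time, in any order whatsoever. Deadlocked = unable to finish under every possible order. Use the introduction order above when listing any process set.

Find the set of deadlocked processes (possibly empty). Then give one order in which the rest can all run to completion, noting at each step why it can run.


No process is deadlocked.
Key observation: the wait graph is acyclic; completion cascades from the unblocked processes through everyone else.
One completion order for the rest: W9, W6, W2, W5, W1, W4, W3.
Check, step by step:
  run W9 (it waits on nothing); releases mu8
  W6: everything it awaited (mu8) is free; runs, freeing mu13 and mu14
  run W2 (it waits on nothing); releases mu5
  run W5 (it waits on nothing); releases mu3 and mu18
  W1: everything it awaited (mu8 and mu18) is free; runs, freeing mu10
  W4: everything it awaited (mu13, mu8, mu18 and mu10) is free; runs, freeing mu2 and mu17
  W3: everything it awaited (mu13 and mu8) is free; runs, freeing mu11


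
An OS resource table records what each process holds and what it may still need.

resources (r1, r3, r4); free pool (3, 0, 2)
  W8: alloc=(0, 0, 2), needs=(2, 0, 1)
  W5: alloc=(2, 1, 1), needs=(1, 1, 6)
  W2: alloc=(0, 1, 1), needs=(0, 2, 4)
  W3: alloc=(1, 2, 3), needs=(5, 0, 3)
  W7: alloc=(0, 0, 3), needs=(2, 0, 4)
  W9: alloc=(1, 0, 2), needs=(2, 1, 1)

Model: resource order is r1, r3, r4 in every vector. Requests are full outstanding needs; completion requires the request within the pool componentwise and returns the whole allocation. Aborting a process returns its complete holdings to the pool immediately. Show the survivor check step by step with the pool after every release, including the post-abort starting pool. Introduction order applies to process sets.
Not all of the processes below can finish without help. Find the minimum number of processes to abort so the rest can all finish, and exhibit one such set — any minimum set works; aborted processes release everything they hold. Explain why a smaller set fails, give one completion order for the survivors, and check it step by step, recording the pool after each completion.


The answer: abort W5.
Key observation: no ordering could ever have run W3 before the abort of W5; with (2, 1, 1) back in the pool it fits at step 2.
Why nothing smaller works: aborting no one leaves the state deadlocked as given.
The survivors complete as W8, W3, W2, W7, W9. Step-by-step check (starting from the post-abort pool):
  pool = (5, 1, 3)
  W8 needs (2, 0, 1) <= (5, 1, 3) -> finishes; pool += (0, 0, 2) = (5, 1, 5)
  W3 needs (5, 0, 3) <= (5, 1, 5) -> finishes; pool += (1, 2, 3) = (6, 3, 8)
  W2 needs (0, 2, 4) <= (6, 3, 8) -> finishes; pool += (0, 1, 1) = (6, 4, 9)
  W7 needs (2, 0, 4) <= (6, 4, 9) -> finishes; pool += (0, 0, 3) = (6, 4, 12)
  W9 needs (2, 1, 1) <= (6, 4, 12) -> finishes; pool += (1, 0, 2) = (7, 4, 14)


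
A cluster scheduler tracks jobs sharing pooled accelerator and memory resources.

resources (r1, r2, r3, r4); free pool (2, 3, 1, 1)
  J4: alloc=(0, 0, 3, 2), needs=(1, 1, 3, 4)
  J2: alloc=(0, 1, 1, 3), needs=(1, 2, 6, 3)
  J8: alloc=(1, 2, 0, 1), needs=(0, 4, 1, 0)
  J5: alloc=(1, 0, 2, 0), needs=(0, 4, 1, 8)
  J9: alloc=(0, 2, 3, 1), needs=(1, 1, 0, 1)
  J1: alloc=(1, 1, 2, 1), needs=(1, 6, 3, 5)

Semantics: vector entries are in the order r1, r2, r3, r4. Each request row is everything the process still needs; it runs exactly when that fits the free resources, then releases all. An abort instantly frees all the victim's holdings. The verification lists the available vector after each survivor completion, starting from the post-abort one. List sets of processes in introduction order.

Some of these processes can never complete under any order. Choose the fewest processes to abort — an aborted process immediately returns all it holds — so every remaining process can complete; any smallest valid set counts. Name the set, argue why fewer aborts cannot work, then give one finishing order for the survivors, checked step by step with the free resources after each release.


The answer: abort J1.
Key observation: J2 had no path to completion before; after the abort of J1 ((1, 1, 2, 1) returned), step 2 is where it fits.
Why nothing smaller works: aborting no one leaves the state deadlocked as given.
The survivors complete as J9, J2, J8, J4, J5. Verifying each step (starting from the post-abort pool):
  pool = (3, 4, 3, 2)
  J9: need (1, 1, 0, 1) fits (3, 4, 3, 2); releases (0, 2, 3, 1), pool now (3, 6, 6, 3)
  J2: need (1, 2, 6, 3) fits (3, 6, 6, 3); releases (0, 1, 1, 3), pool now (3, 7, 7, 6)
  J8: need (0, 4, 1, 0) fits (3, 7, 7, 6); releases (1, 2, 0, 1), pool now (4, 9, 7, 7)
  J4: need (1, 1, 3, 4) fits (4, 9, 7, 7); releases (0, 0, 3, 2), pool now (4, 9, 10, 9)
  J5: need (0, 4, 1, 8) fits (4, 9, 10, 9); releases (1, 0, 2, 0), pool now (5, 9, 12, 9)


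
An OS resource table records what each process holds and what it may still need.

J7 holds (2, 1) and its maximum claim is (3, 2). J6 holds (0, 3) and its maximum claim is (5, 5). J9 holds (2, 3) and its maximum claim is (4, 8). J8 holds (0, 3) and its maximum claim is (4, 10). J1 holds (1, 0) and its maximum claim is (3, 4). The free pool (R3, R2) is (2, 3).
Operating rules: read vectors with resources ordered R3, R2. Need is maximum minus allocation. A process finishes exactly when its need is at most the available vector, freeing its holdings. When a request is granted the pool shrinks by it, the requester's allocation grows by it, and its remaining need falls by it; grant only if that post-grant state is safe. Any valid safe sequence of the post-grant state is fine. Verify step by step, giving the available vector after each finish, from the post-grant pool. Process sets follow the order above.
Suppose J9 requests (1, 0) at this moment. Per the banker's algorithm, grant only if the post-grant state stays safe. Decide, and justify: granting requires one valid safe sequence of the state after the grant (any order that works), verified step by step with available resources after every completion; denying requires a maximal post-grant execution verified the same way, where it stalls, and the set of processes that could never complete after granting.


DENY — the pretend-granted state is unsafe.
Key observation: after J7, J1 the pool peaks at (4, 4), and each blocked process is short somewhere: J6 on R3; J9 on R2; J8 on R2.
Pretend the grant happened; the run J7, J1 goes as far as possible. Verifying each step:
  pool = (1, 3)
  J7: need (1, 1) fits (1, 3); releases (2, 1), pool now (3, 4)
  J1: need (2, 4) fits (3, 4); releases (1, 0), pool now (4, 4)
  J6 still needs (5, 2) but only (4, 4) is free — short on R3
  J9 still needs (1, 5) but only (4, 4) is free — short on R2
  J8 still needs (4, 7) but only (4, 4) is free — short on R2
Processes that could never finish after the grant: J6, J9 and J8.


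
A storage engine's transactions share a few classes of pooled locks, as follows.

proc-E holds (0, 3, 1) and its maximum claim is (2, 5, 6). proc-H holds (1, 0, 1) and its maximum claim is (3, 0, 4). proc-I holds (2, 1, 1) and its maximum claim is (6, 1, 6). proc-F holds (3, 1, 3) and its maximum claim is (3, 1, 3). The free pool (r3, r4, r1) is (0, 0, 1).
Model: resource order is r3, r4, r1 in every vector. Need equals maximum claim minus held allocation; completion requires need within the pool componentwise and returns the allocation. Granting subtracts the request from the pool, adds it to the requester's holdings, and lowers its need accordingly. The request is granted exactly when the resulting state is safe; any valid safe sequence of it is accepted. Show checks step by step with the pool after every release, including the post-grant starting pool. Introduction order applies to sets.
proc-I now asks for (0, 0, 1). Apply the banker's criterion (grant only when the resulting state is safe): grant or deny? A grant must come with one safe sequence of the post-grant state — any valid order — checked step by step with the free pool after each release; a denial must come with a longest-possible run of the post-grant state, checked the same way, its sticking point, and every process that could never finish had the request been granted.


GRANT. The post-grant state is safe; one safe sequence: proc-F, proc-H, proc-I, proc-E.
Key observation: after the grant the pool drops to (0, 0, 0), which still lets proc-F finish first and unwind the rest.
Check on the post-grant state, step by step:
  pool = (0, 0, 0)
  proc-F needs (0, 0, 0) <= (0, 0, 0) -> finishes; pool += (3, 1, 3) = (3, 1, 3)
  proc-H needs (2, 0, 3) <= (3, 1, 3) -> finishes; pool += (1, 0, 1) = (4, 1, 4)
  proc-I needs (4, 0, 4) <= (4, 1, 4) -> finishes; pool += (2, 1, 2) = (6, 2, 6)
  proc-E needs (2, 2, 5) <= (6, 2, 6) -> finishes; pool += (0, 3, 1) = (6, 5, 7)


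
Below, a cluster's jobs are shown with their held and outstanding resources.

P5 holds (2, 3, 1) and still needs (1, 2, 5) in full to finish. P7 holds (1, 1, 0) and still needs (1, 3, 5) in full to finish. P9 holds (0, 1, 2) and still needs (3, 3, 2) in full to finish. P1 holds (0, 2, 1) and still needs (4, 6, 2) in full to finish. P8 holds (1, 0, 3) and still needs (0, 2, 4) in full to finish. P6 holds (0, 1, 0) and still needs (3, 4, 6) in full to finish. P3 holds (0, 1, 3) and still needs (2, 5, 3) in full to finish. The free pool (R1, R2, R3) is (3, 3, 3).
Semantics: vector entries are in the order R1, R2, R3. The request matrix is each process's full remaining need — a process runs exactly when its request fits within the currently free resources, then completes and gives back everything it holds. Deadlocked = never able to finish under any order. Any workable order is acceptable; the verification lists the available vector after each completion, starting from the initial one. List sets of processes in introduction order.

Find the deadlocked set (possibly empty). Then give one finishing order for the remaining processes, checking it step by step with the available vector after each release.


The deadlocked set is empty.
Key observation: P9 can run right away; the returned allocation unlocks the remaining processes in turn.
The rest can finish in the order P9, P7, P3, P1, P6, P8, P5. Step-by-step check:
  pool = (3, 3, 3)
  P9: need (3, 3, 2) fits (3, 3, 3); releases (0, 1, 2), pool now (3, 4, 5)
  P7: need (1, 3, 5) fits (3, 4, 5); releases (1, 1, 0), pool now (4, 5, 5)
  P3: need (2, 5, 3) fits (4, 5, 5); releases (0, 1, 3), pool now (4, 6, 8)
  P1: need (4, 6, 2) fits (4, 6, 8); releases (0, 2, 1), pool now (4, 8, 9)
  P6: need (3, 4, 6) fits (4, 8, 9); releases (0, 1, 0), pool now (4, 9, 9)
  P8: need (0, 2, 4) fits (4, 9, 9); releases (1, 0, 3), pool now (5, 9, 12)
  P5: need (1, 2, 5) fits (5, 9, 12); releases (2, 3, 1), pool now (7, 12, 13)


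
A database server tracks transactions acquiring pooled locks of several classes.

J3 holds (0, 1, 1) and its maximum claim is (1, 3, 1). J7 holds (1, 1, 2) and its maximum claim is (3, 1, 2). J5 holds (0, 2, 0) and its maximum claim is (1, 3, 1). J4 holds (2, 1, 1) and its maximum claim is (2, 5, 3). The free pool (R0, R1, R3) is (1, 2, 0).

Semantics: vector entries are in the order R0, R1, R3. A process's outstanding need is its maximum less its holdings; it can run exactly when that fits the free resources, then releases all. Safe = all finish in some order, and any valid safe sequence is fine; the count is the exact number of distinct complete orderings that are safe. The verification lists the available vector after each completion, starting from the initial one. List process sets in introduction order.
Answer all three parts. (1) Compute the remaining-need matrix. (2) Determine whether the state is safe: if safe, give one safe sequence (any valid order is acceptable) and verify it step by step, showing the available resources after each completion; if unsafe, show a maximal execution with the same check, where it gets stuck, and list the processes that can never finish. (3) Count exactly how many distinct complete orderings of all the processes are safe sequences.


(1) Remaining need (order R0, R1, R3):
  J3: (1, 2, 0)
  J7: (2, 0, 0)
  J5: (1, 1, 1)
  J4: (0, 4, 2)
(2) UNSAFE.
Key observation: after J3, J5 the pool peaks at (1, 5, 1), and each blocked process is short somewhere: J7 on R0; J4 on R3.
A maximal execution: J3, J5 — then nothing else fits. Walking it through:
  pool = (1, 2, 0)
  J3: need (1, 2, 0) fits (1, 2, 0); releases (0, 1, 1), pool now (1, 3, 1)
  J5: need (1, 1, 1) fits (1, 3, 1); releases (0, 2, 0), pool now (1, 5, 1)
  J7 still needs (2, 0, 0) but only (1, 5, 1) is free — short on R0
  J4 still needs (0, 4, 2) but only (1, 5, 1) is free — short on R3
Processes that can never finish: J7 and J4.
(3) Exactly 0 of the possible complete orderings are safe sequences.


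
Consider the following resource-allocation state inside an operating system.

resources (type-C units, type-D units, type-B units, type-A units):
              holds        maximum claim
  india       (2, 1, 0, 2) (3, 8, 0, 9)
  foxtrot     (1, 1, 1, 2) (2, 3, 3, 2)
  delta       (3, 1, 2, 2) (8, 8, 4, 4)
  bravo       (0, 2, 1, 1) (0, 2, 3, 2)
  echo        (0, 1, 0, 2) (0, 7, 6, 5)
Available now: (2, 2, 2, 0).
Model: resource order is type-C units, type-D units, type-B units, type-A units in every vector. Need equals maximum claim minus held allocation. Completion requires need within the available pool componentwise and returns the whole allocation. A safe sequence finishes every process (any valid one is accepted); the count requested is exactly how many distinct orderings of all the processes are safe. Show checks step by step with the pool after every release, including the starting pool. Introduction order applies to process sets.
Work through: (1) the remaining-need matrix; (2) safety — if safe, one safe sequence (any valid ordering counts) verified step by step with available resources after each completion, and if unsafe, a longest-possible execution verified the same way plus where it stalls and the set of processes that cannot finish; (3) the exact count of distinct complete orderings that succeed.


(1) Need matrix, components ordered type-C units, type-D units, type-B units, type-A units:
  india: (1, 7, 0, 7)
  foxtrot: (1, 2, 2, 0)
  delta: (5, 7, 2, 2)
  bravo: (0, 0, 2, 1)
  echo: (0, 6, 6, 3)
(2) The state is UNSAFE.
Key observation: even finishing foxtrot, bravo leaves just (3, 5, 4, 3) free — too little type-D units for any of the remaining processes.
Going as far as possible: foxtrot, bravo; after that, nothing fits. Step-by-step check:
  pool = (2, 2, 2, 0)
  foxtrot: need (1, 2, 2, 0) fits (2, 2, 2, 0); releases (1, 1, 1, 2), pool now (3, 3, 3, 2)
  bravo: need (0, 0, 2, 1) fits (3, 3, 3, 2); releases (0, 2, 1, 1), pool now (3, 5, 4, 3)
  india cannot run: need (1, 7, 0, 7) vs free (3, 5, 4, 3) (insufficient type-D units and type-A units)
  delta cannot run: need (5, 7, 2, 2) vs free (3, 5, 4, 3) (insufficient type-C units and type-D units)
  echo cannot run: need (0, 6, 6, 3) vs free (3, 5, 4, 3) (insufficient type-D units and type-B units)
Processes that can never finish: india, delta and echo.
(3) Exactly 0 of the possible complete orderings are safe sequences.
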